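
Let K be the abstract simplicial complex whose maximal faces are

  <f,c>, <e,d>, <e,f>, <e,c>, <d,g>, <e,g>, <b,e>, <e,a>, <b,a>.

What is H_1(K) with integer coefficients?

H_1 = Z^3.

We work with the vertex ordering a < b < c < d < e < f < g. The simplices of K, each written with vertices in increasing order, are:

  0-simplices (7): a, b, c, d, e, f, g
  1-simplices (9): ab, ae, be, ce, cf, de, dg, ef, eg

so the chain groups are C_0 ≅ Z^7, C_1 ≅ Z^9.

∂_1: C_1 → C_0 sends each edge [p,q] (with p < q) to q − p.
The resulting 7×9 matrix has rank 6, and its Smith normal form has invariant factors (1,1,1,1,1,1).

Reading off H_k = ker ∂_k / im ∂_{k+1}:

  H_1: rank ker ∂_1 − rank ∂_2 = (9 − 6) − 0 = 3, and there is no ∂_2, so H_1 = Z^3.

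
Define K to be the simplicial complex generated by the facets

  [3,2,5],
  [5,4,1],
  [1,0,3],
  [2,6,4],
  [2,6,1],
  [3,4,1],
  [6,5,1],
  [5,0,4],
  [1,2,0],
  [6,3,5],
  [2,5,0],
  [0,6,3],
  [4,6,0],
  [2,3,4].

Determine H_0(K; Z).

Take the total order 0 < 1 < 2 < 3 < 4 < 5 < 6 on the vertex set. Then K (dimension 2) consists of the simplices:

  0-simplices (7): [0], [1], [2], [3], [4], [5], [6]
  1-simplices (21): [0,1], [0,2], [0,3], [0,4], [0,5], [0,6], [1,2], [1,3], [1,4], [1,5], [1,6], [2,3], [2,4], [2,5], [2,6], [3,4], [3,5], [3,6], [4,5], [4,6], [5,6]
  2-simplices (14): [0,1,2], [0,1,3], [0,2,5], [0,3,6], [0,4,5], [0,4,6], [1,2,6], [1,3,4], [1,4,5], [1,5,6], [2,3,4], [2,3,5], [2,4,6], [3,5,6]

so the chain groups are C_0 ≅ Z^7, C_1 ≅ Z^21, C_2 ≅ Z^14.

The boundary map ∂_1: C_1 → C_0 sends each edge [p,q] (with p < q) to q − p. For instance
  ∂[2,6] = [6] − [2].
This gives a 7×21 integer matrix of rank 6; reducing to Smith normal form yields diagonal entries (1,1,1,1,1,1).

The boundary map ∂_2: C_2 → C_1 acts by ∂[p,q,r] = [q,r] − [p,r] + [p,q]. For instance
  ∂[0,4,5] = [4,5] − [0,5] + [0,4],
  ∂[1,4,5] = [4,5] − [1,5] + [1,4].
As a 21×14 matrix over Z this has rank 13, with invariant factors (1,1,1,1,1,1,1,1,1,1,1,1,1).

Reading off H_k = ker ∂_k / im ∂_{k+1}:

  H_0: rank C_0 − rank ∂_1 = 7 − 6 = 1, and the invariant factors of ∂_1 are all 1, so H_0 ≅ Z.

(K is a triangulation of the torus T^2.)

H_0 = Z.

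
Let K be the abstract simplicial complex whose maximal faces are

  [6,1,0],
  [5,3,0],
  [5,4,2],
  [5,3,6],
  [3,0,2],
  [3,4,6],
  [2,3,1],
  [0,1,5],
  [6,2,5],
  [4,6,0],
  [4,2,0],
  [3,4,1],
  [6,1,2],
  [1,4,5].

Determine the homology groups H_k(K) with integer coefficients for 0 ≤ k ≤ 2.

H_0 ≅ Z,  H_1 ≅ Z^2,  H_2 ≅ Z.

Take the total order 0 < 1 < 2 < 3 < 4 < 5 < 6 on the vertex set. Then K (dimension 2) consists of the simplices:

  0-simplices (7): [0], [1], [2], [3], [4], [5], [6]
  1-simplices (21): [0,1], [0,2], [0,3], [0,4], [0,5], [0,6], [1,2], [1,3], [1,4], [1,5], [1,6], [2,3], [2,4], [2,5], [2,6], [3,4], [3,5], [3,6], [4,5], [4,6], [5,6]
  2-simplices (14): [0,1,5], [0,1,6], [0,2,3], [0,2,4], [0,3,5], [0,4,6], [1,2,3], [1,2,6], [1,3,4], [1,4,5], [2,4,5], [2,5,6], [3,4,6], [3,5,6]

Hence C_0 ≅ Z^7, C_1 ≅ Z^21, C_2 ≅ Z^14.

The boundary map ∂_1: C_1 → C_0 is given by ∂[p,q] = [q] − [p].
This gives a 7×21 integer matrix of rank 6; reducing to Smith normal form yields diagonal entries (1,1,1,1,1,1).

∂_2: C_2 → C_1 acts by ∂[p,q,r] = [q,r] − [p,r] + [p,q]. For instance
  ∂[0,1,5] = [1,5] − [0,5] + [0,1],
  ∂[1,3,4] = [3,4] − [1,4] + [1,3].
As a 21×14 matrix over Z this has rank 13, with invariant factors (1,1,1,1,1,1,1,1,1,1,1,1,1).

Reading off H_k = ker ∂_k / im ∂_{k+1}:

  H_0: rank C_0 − rank ∂_1 = 7 − 6 = 1, and the invariant factors of ∂_1 are all 1, so H_0 = Z.
  H_1: rank ker ∂_1 − rank ∂_2 = (21 − 6) − 13 = 2, and the invariant factors of ∂_2 are all 1, so H_1 = Z^2.
  H_2: rank ker ∂_2 − rank ∂_3 = (14 − 13) − 0 = 1, and there is no ∂_3, so H_2 = Z.

As a check, the Euler characteristic is 7 − 21 + 14 = 0, which agrees with 1 − 2 + 1 = 0.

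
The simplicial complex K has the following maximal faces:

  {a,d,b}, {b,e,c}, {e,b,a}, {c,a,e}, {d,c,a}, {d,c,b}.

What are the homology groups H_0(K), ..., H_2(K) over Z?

Take the total order a < b < c < d < e on the vertex set. Then K (dimension 2) consists of the simplices:

  0-simplices (5): a, b, c, d, e
  1-simplices (9): ab, ac, ad, ae, bc, bd, be, cd, ce
  2-simplices (6): abd, abe, acd, ace, bcd, bce

giving chain groups C_0 ≅ Z^5, C_1 ≅ Z^9, C_2 ≅ Z^6.

∂_1: C_1 → C_0 sends each edge [p,q] (with p < q) to q − p. For instance
  ∂ac = c − a.
As a 5×9 matrix over Z this has rank 4, with invariant factors (1,1,1,1).

∂_2: C_2 → C_1 maps a triangle to the signed sum of its edges. For instance
  ∂abd = bd − ad + ab,
  ∂acd = cd − ad + ac.
The resulting 9×6 matrix has rank 5, and its Smith normal form has invariant factors (1,1,1,1,1).

Now H_k = ker ∂_k / im ∂_{k+1}, so:

  H_0: rank C_0 − rank ∂_1 = 5 − 4 = 1, and the invariant factors of ∂_1 are all 1, so H_0 = Z.
  H_1: rank ker ∂_1 − rank ∂_2 = (9 − 4) − 5 = 0, and the invariant factors of ∂_2 are all 1, so H_1 = 0.
  H_2: rank ker ∂_2 − rank ∂_3 = (6 − 5) − 0 = 1, and there is no ∂_3, so H_2 = Z.

(K is a triangulation of the 2-sphere S^2.)

H_0 = Z,  H_1 = 0,  H_2 = Z.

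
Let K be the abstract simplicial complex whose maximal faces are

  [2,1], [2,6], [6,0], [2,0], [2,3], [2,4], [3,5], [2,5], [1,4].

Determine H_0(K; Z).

H_0 = Z.

Order the vertices as 0 < 1 < 2 < 3 < 4 < 5 < 6. Listing each simplex with vertices in this order, K has dimension 1 with simplices:

  0-simplices (7): [0], [1], [2], [3], [4], [5], [6]
  1-simplices (9): [0,2], [0,6], [1,2], [1,4], [2,3], [2,4], [2,5], [2,6], [3,5]

giving chain groups C_0 ≅ Z^7, C_1 ≅ Z^9.

∂_1: C_1 → C_0 sends each edge [p,q] (with p < q) to q − p.
The resulting 7×9 matrix has rank 6, and its Smith normal form has invariant factors (1,1,1,1,1,1).

Computing H_k = (kernel of ∂_k) / (image of ∂_{k+1}):

  H_0: rank C_0 − rank ∂_1 = 7 − 6 = 1, and the invariant factors of ∂_1 are all 1, so H_0 = Z.

(K is a triangulation of a wedge of 3 circles.)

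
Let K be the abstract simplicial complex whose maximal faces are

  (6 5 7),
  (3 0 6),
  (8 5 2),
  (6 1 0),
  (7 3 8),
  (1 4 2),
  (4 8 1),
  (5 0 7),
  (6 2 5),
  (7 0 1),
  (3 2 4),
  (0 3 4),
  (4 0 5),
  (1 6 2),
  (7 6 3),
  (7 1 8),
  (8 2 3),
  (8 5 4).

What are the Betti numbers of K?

b_0 = 1, b_1 = 1, b_2 = 0.

Take the total order 0 < 1 < 2 < 3 < 4 < 5 < 6 < 7 < 8 on the vertex set. Then K (dimension 2) consists of the simplices:

  0-simplices (9): [0], [1], [2], [3], [4], [5], [6], [7], [8]
  1-simplices (27): (27 of them)
  2-simplices (18): [0,1,6], [0,1,7], [0,3,4], [0,3,6], [0,4,5], [0,5,7], [1,2,4], [1,2,6], [1,4,8], [1,7,8], [2,3,4], [2,3,8], [2,5,6], [2,5,8], [3,6,7], [3,7,8], [4,5,8], [5,6,7]

so the chain groups are C_0 ≅ Z^9, C_1 ≅ Z^27, C_2 ≅ Z^18.

Boundary ∂_1: C_1 → C_0 is given by ∂[p,q] = [q] − [p]. For instance
  ∂[0,1] = [1] − [0].
The 9×27 boundary matrix has rank 8 and Smith normal form diag(1,1,1,1,1,1,1,1).

∂_2: C_2 → C_1 acts by ∂[p,q,r] = [q,r] − [p,r] + [p,q]. For instance
  ∂[0,5,7] = [5,7] − [0,7] + [0,5],
  ∂[0,3,4] = [3,4] − [0,4] + [0,3].
As a 27×18 matrix over Z this has rank 18, with invariant factors (1,1,1,1,1,1,1,1,1,1,1,1,1,1,1,1,1,2).

Now H_k = ker ∂_k / im ∂_{k+1}, so:

  H_0: rank C_0 − rank ∂_1 = 9 − 8 = 1, and the invariant factors of ∂_1 are all 1, so H_0 = Z.
  H_1: rank ker ∂_1 − rank ∂_2 = (27 − 8) − 18 = 1, and ∂_2 has invariant factor 2 > 1, so H_1 = Z ⊕ Z/2.
  H_2: rank ker ∂_2 − rank ∂_3 = (18 − 18) − 0 = 0, and there is no ∂_3, so H_2 = 0.

Hence the Betti numbers are b_0 = 1, b_1 = 1, b_2 = 0.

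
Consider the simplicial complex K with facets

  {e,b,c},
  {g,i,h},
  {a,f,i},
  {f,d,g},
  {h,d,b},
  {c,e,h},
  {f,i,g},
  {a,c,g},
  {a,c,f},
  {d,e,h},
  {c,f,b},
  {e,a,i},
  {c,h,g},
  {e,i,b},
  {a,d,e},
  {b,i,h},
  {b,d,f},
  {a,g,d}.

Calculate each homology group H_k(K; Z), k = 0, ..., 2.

Take the total order a < b < c < d < e < f < g < h < i on the vertex set. Then K (dimension 2) consists of the simplices:

  0-simplices (9): a, b, c, d, e, f, g, h, i
  1-simplices (27): ac, ad, ae, af, ag, ai, bc, bd, be, bf, bh, bi, ce, cf, cg, ch, de, df, dg, dh, eh, ei, fg, fi, gh, gi, hi
  2-simplices (18): acf, acg, ade, adg, aei, afi, bce, bcf, bdf, bdh, bei, bhi, ceh, cgh, deh, dfg, fgi, ghi

Hence C_0 ≅ Z^9, C_1 ≅ Z^27, C_2 ≅ Z^18.

The boundary map ∂_1: C_1 → C_0 is given by ∂[p,q] = [q] − [p].
The 9×27 boundary matrix has rank 8 and Smith normal form diag(1,1,1,1,1,1,1,1).

Boundary ∂_2: C_2 → C_1 sends each 2-simplex [p,q,r] to [q,r] − [p,r] + [p,q]. For instance
  ∂ghi = hi − gi + gh,
  ∂bei = ei − bi + be.
This gives a 27×18 integer matrix of rank 18; reducing to Smith normal form yields diagonal entries (1,1,1,1,1,1,1,1,1,1,1,1,1,1,1,1,1,2).

Computing H_k = (kernel of ∂_k) / (image of ∂_{k+1}):

  H_0: rank C_0 − rank ∂_1 = 9 − 8 = 1, and the invariant factors of ∂_1 are all 1, so H_0 = Z.
  H_1: rank ker ∂_1 − rank ∂_2 = (27 − 8) − 18 = 1, and ∂_2 has invariant factor 2 > 1, so H_1 = Z ⊕ Z/2.
  H_2: rank ker ∂_2 − rank ∂_3 = (18 − 18) − 0 = 0, and there is no ∂_3, so H_2 = 0.

As a check, the Euler characteristic is 9 − 27 + 18 = 0, which agrees with 1 − 1 + 0 = 0.

H_0 = Z,  H_1 = Z ⊕ Z/2,  H_2 = 0.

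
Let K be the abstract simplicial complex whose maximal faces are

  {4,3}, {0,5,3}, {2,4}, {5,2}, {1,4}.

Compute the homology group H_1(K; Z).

H_1 = Z.

Fix the vertex order 0 < 1 < 2 < 3 < 4 < 5 and write every simplex with vertices in increasing order. Then dim K = 2 and the simplices of K are:

  0-simplices (6): [0], [1], [2], [3], [4], [5]
  1-simplices (7): [0,3], [0,5], [1,4], [2,4], [2,5], [3,4], [3,5]
  2-simplices (1): [0,3,5]

so the chain groups are C_0 ≅ Z^6, C_1 ≅ Z^7, C_2 ≅ Z^1.

Boundary ∂_1: C_1 → C_0 is given by ∂[p,q] = [q] − [p]. For instance
  ∂[0,5] = [5] − [0].
The resulting 6×7 matrix has rank 5, and its Smith normal form has invariant factors (1,1,1,1,1).

The boundary map ∂_2: C_2 → C_1 sends each 2-simplex [p,q,r] to [q,r] − [p,r] + [p,q]. For instance
  ∂[0,3,5] = [3,5] − [0,5] + [0,3].
As a 7×1 matrix over Z this has rank 1, with invariant factors (1).

Computing H_k = (kernel of ∂_k) / (image of ∂_{k+1}):

  H_1: rank ker ∂_1 − rank ∂_2 = (7 − 5) − 1 = 1, and the invariant factors of ∂_2 are all 1, so H_1 ≅ Z.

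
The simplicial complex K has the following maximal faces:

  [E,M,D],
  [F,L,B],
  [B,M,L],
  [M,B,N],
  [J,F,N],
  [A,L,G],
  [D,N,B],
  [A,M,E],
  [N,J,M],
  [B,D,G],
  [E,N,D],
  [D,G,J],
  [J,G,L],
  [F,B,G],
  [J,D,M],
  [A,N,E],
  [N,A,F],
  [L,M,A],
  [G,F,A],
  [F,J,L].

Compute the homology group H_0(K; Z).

H_0 ≅ Z.

Take the total order A < B < D < E < F < G < J < L < M < N on the vertex set. Then K (dimension 2) consists of the simplices:

  0-simplices (10): A, B, D, E, F, G, J, L, M, N
  1-simplices (30): AE, AF, AG, AL, AM, AN, BD, BF, BG, BL, BM, BN, DE, DG, DJ, DM, DN, EM, EN, FG, FJ, FL, FN, GJ, GL, JL, JM, JN, LM, MN
  2-simplices (20): AEM, AEN, AFG, AFN, AGL, ALM, BDG, BDN, BFG, BFL, BLM, BMN, DEM, DEN, DGJ, DJM, FJL, FJN, GJL, JMN

Hence C_0 ≅ Z^10, C_1 ≅ Z^30, C_2 ≅ Z^20.

The boundary map ∂_1: C_1 → C_0 is given by ∂[p,q] = [q] − [p]. For instance
  ∂BF = F − B.
As a 10×30 matrix over Z this has rank 9, with invariant factors (1,1,1,1,1,1,1,1,1).

Boundary ∂_2: C_2 → C_1 sends each 2-simplex [p,q,r] to [q,r] − [p,r] + [p,q]. For instance
  ∂DJM = JM − DM + DJ,
  ∂GJL = JL − GL + GJ.
This gives a 30×20 integer matrix of rank 20; reducing to Smith normal form yields diagonal entries (1,1,1,1,1,1,1,1,1,1,1,1,1,1,1,1,1,1,1,2).

From H_k ≅ ker(∂_k) / im(∂_{k+1}) we obtain:

  H_0: rank C_0 − rank ∂_1 = 10 − 9 = 1, and the invariant factors of ∂_1 are all 1, so H_0 ≅ Z.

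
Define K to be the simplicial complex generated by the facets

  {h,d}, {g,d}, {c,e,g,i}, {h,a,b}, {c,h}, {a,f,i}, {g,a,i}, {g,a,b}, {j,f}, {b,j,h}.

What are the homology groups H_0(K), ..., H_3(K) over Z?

H_0 ≅ Z,  H_1 ≅ Z^3,  H_2 = 0,  H_3 = 0.

Order the vertices as a < b < c < d < e < f < g < h < i < j. Listing each simplex with vertices in this order, K has dimension 3 with simplices:

  0-simplices (10): a, b, c, d, e, f, g, h, i, j
  1-simplices (20): ab, af, ag, ah, ai, bg, bh, bj, ce, cg, ch, ci, dg, dh, eg, ei, fi, fj, gi, hj
  2-simplices (9): abg, abh, afi, agi, bhj, ceg, cei, cgi, egi
  3-simplices (1): cegi

giving chain groups C_0 ≅ Z^10, C_1 ≅ Z^20, C_2 ≅ Z^9, C_3 ≅ Z^1.

The boundary map ∂_1: C_1 → C_0 maps an edge to its endpoints' difference, ∂[p,q] = q − p.
As a 10×20 matrix over Z this has rank 9, with invariant factors (1,1,1,1,1,1,1,1,1).

Boundary ∂_2: C_2 → C_1 acts by ∂[p,q,r] = [q,r] − [p,r] + [p,q]. For instance
  ∂egi = gi − ei + eg,
  ∂cgi = gi − ci + cg.
The 20×9 boundary matrix has rank 8 and Smith normal form diag(1,1,1,1,1,1,1,1).

Boundary ∂_3: C_3 → C_2 sends each 3-simplex σ to the alternating sum Σ_i (−1)^i (σ with its i-th vertex removed). For instance
  ∂cegi = egi − cgi + cei − ceg.
The resulting 9×1 matrix has rank 1, and its Smith normal form has invariant factors (1).

Now H_k = ker ∂_k / im ∂_{k+1}, so:

  H_0: rank C_0 − rank ∂_1 = 10 − 9 = 1, and the invariant factors of ∂_1 are all 1, so H_0 ≅ Z.
  H_1: rank ker ∂_1 − rank ∂_2 = (20 − 9) − 8 = 3, and the invariant factors of ∂_2 are all 1, so H_1 ≅ Z^3.
  H_2: rank ker ∂_2 − rank ∂_3 = (9 − 8) − 1 = 0, and the invariant factors of ∂_3 are all 1, so H_2 ≅ 0.
  H_3: rank ker ∂_3 − rank ∂_4 = (1 − 1) − 0 = 0, and there is no ∂_4, so H_3 ≅ 0.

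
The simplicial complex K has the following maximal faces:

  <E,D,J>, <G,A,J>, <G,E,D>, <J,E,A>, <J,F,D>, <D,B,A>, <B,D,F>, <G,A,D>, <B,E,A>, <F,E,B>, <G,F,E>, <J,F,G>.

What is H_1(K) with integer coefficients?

K has 7 vertices, 18 edges, 12 triangles.
rank ∂_1 = 6, rank ∂_2 = 12 ⇒ b_1 = 18 − 6 − 12 = 0; ∂_2 has invariant factor(s) [2] giving torsion. So H_1 ≅ Z/2.

H_1 = Z/2.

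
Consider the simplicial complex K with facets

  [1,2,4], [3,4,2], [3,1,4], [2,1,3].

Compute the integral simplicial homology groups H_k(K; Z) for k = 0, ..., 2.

Order the vertices as 1 < 2 < 3 < 4. Listing each simplex with vertices in this order, K has dimension 2 with simplices:

  0-simplices (4): [1], [2], [3], [4]
  1-simplices (6): [1,2], [1,3], [1,4], [2,3], [2,4], [3,4]
  2-simplices (4): [1,2,3], [1,2,4], [1,3,4], [2,3,4]

Hence C_0 ≅ Z^4, C_1 ≅ Z^6, C_2 ≅ Z^4.

∂_1: C_1 → C_0 is given by ∂[p,q] = [q] − [p]. For instance
  ∂[1,2] = [2] − [1].
The resulting 4×6 matrix has rank 3, and its Smith normal form has invariant factors (1,1,1).

∂_2: C_2 → C_1 maps a triangle to the signed sum of its edges. For instance
  ∂[1,2,4] = [2,4] − [1,4] + [1,2],
  ∂[2,3,4] = [3,4] − [2,4] + [2,3].
This gives a 6×4 integer matrix of rank 3; reducing to Smith normal form yields diagonal entries (1,1,1).

Reading off H_k = ker ∂_k / im ∂_{k+1}:

  H_0: rank C_0 − rank ∂_1 = 4 − 3 = 1, and the invariant factors of ∂_1 are all 1, so H_0 = Z.
  H_1: rank ker ∂_1 − rank ∂_2 = (6 − 3) − 3 = 0, and the invariant factors of ∂_2 are all 1, so H_1 = 0.
  H_2: rank ker ∂_2 − rank ∂_3 = (4 − 3) − 0 = 1, and there is no ∂_3, so H_2 = Z.

H_0 ≅ Z,  H_1 = 0,  H_2 ≅ Z.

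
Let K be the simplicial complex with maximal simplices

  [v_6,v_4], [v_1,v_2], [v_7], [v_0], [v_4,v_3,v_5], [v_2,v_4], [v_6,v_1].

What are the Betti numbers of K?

b_0 = 3, b_1 = 1, b_2 = 0.

Fix the vertex order v_0 < v_1 < v_2 < v_3 < v_4 < v_5 < v_6 < v_7 and write every simplex with vertices in increasing order. Then dim K = 2 and the simplices of K are:

  0-simplices (8): [v_0], [v_1], [v_2], [v_3], [v_4], [v_5], [v_6], [v_7]
  1-simplices (7): [v_1,v_2], [v_1,v_6], [v_2,v_4], [v_3,v_4], [v_3,v_5], [v_4,v_5], [v_4,v_6]
  2-simplices (1): [v_3,v_4,v_5]

Hence C_0 ≅ Z^8, C_1 ≅ Z^7, C_2 ≅ Z^1.

The boundary map ∂_1: C_1 → C_0 sends each edge [p,q] (with p < q) to q − p. For instance
  ∂[v_2,v_4] = [v_4] − [v_2].
This gives a 8×7 integer matrix of rank 5; reducing to Smith normal form yields diagonal entries (1,1,1,1,1).

∂_2: C_2 → C_1 sends each 2-simplex [p,q,r] to [q,r] − [p,r] + [p,q]. For instance
  ∂[v_3,v_4,v_5] = [v_4,v_5] − [v_3,v_5] + [v_3,v_4].
This gives a 7×1 integer matrix of rank 1; reducing to Smith normal form yields diagonal entries (1).

Reading off H_k = ker ∂_k / im ∂_{k+1}:

  H_0: rank C_0 − rank ∂_1 = 8 − 5 = 3, and the invariant factors of ∂_1 are all 1, so H_0 = Z^3.
  H_1: rank ker ∂_1 − rank ∂_2 = (7 − 5) − 1 = 1, and the invariant factors of ∂_2 are all 1, so H_1 = Z.
  H_2: rank ker ∂_2 − rank ∂_3 = (1 − 1) − 0 = 0, and there is no ∂_3, so H_2 = 0.

Hence the Betti numbers are b_0 = 3, b_1 = 1, b_2 = 0.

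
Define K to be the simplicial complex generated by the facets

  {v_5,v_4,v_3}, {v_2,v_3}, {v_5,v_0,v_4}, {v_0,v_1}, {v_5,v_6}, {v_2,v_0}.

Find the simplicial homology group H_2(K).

H_2 = 0.

Order the vertices as v_0 < v_1 < v_2 < v_3 < v_4 < v_5 < v_6. Listing each simplex with vertices in this order, K has dimension 2 with simplices:

  0-simplices (7): [v_0], [v_1], [v_2], [v_3], [v_4], [v_5], [v_6]
  1-simplices (9): [v_0,v_1], [v_0,v_2], [v_0,v_4], [v_0,v_5], [v_2,v_3], [v_3,v_4], [v_3,v_5], [v_4,v_5], [v_5,v_6]
  2-simplices (2): [v_0,v_4,v_5], [v_3,v_4,v_5]

Hence C_0 ≅ Z^7, C_1 ≅ Z^9, C_2 ≅ Z^2.

∂_1: C_1 → C_0 is given by ∂[p,q] = [q] − [p]. For instance
  ∂[v_3,v_5] = [v_5] − [v_3].
The 7×9 boundary matrix has rank 6 and Smith normal form diag(1,1,1,1,1,1).

The boundary map ∂_2: C_2 → C_1 sends each 2-simplex [p,q,r] to [q,r] − [p,r] + [p,q]. For instance
  ∂[v_0,v_4,v_5] = [v_4,v_5] − [v_0,v_5] + [v_0,v_4],
  ∂[v_3,v_4,v_5] = [v_4,v_5] − [v_3,v_5] + [v_3,v_4].
As a 9×2 matrix over Z this has rank 2, with invariant factors (1,1).

From H_k ≅ ker(∂_k) / im(∂_{k+1}) we obtain:

  H_2: rank ker ∂_2 − rank ∂_3 = (2 − 2) − 0 = 0, and there is no ∂_3, so H_2 = 0.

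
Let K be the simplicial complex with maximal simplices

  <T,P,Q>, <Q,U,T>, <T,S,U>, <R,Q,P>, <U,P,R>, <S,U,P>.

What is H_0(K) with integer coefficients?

Order the vertices as P < Q < R < S < T < U. Listing each simplex with vertices in this order, K has dimension 2 with simplices:

  0-simplices (6): P, Q, R, S, T, U
  1-simplices (12): PQ, PR, PS, PT, PU, QR, QT, QU, RU, ST, SU, TU
  2-simplices (6): PQR, PQT, PRU, PSU, QTU, STU

giving chain groups C_0 ≅ Z^6, C_1 ≅ Z^12, C_2 ≅ Z^6.

Boundary ∂_1: C_1 → C_0 is given by ∂[p,q] = [q] − [p]. For instance
  ∂RU = U − R.
As a 6×12 matrix over Z this has rank 5, with invariant factors (1,1,1,1,1).

Boundary ∂_2: C_2 → C_1 maps a triangle to the signed sum of its edges. For instance
  ∂STU = TU − SU + ST,
  ∂PQR = QR − PR + PQ.
This gives a 12×6 integer matrix of rank 6; reducing to Smith normal form yields diagonal entries (1,1,1,1,1,1).

Computing H_k = (kernel of ∂_k) / (image of ∂_{k+1}):

  H_0: rank C_0 − rank ∂_1 = 6 − 5 = 1, and the invariant factors of ∂_1 are all 1, so H_0 ≅ Z.

H_0 ≅ Z.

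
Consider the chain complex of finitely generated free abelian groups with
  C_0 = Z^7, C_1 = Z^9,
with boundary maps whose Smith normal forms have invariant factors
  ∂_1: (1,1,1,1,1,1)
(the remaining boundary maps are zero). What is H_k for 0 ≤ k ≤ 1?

H_0: b_0 = 7 − 0 − 6 = 1; torsion from ∂_1 factors > 1: none. So H_0 = Z.
H_1: b_1 = 9 − 6 − 0 = 3; torsion from ∂_2 factors > 1: none. So H_1 = Z^3.

H_0 = Z,  H_1 = Z^3.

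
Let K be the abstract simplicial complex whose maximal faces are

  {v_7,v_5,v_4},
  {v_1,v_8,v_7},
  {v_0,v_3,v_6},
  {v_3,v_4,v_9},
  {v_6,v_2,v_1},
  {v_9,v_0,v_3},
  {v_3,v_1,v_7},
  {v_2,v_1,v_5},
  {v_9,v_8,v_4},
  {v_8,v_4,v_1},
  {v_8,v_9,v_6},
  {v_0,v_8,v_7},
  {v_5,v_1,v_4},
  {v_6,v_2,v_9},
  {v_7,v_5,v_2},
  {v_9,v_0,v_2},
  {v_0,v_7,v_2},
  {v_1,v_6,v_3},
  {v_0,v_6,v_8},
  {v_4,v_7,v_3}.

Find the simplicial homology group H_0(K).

Take the total order v_0 < v_1 < v_2 < v_3 < v_4 < v_5 < v_6 < v_7 < v_8 < v_9 on the vertex set. Then K (dimension 2) consists of the simplices:

  0-simplices (10): [v_0], [v_1], [v_2], [v_3], [v_4], [v_5], [v_6], [v_7], [v_8], [v_9]
  1-simplices (30): (30 of them)
  2-simplices (20): (20 of them)

so the chain groups are C_0 ≅ Z^10, C_1 ≅ Z^30, C_2 ≅ Z^20.

∂_1: C_1 → C_0 is given by ∂[p,q] = [q] − [p]. For instance
  ∂[v_0,v_8] = [v_8] − [v_0].
The resulting 10×30 matrix has rank 9, and its Smith normal form has invariant factors (1,1,1,1,1,1,1,1,1).

∂_2: C_2 → C_1 sends each 2-simplex [p,q,r] to [q,r] − [p,r] + [p,q]. For instance
  ∂[v_0,v_2,v_9] = [v_2,v_9] − [v_0,v_9] + [v_0,v_2],
  ∂[v_2,v_6,v_9] = [v_6,v_9] − [v_2,v_9] + [v_2,v_6].
The resulting 30×20 matrix has rank 20, and its Smith normal form has invariant factors (1,1,1,1,1,1,1,1,1,1,1,1,1,1,1,1,1,1,1,2).

Reading off H_k = ker ∂_k / im ∂_{k+1}:

  H_0: rank C_0 − rank ∂_1 = 10 − 9 = 1, and the invariant factors of ∂_1 are all 1, so H_0 = Z.

H_0 = Z.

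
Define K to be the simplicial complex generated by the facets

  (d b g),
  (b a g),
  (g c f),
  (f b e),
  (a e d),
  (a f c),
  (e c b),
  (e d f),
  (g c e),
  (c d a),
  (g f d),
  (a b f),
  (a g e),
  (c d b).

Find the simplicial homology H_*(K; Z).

Order the vertices as a < b < c < d < e < f < g. Listing each simplex with vertices in this order, K has dimension 2 with simplices:

  0-simplices (7): a, b, c, d, e, f, g
  1-simplices (21): ab, ac, ad, ae, af, ag, bc, bd, be, bf, bg, cd, ce, cf, cg, de, df, dg, ef, eg, fg
  2-simplices (14): abf, abg, acd, acf, ade, aeg, bcd, bce, bdg, bef, ceg, cfg, def, dfg

so the chain groups are C_0 ≅ Z^7, C_1 ≅ Z^21, C_2 ≅ Z^14.

Boundary ∂_1: C_1 → C_0 sends each edge [p,q] (with p < q) to q − p.
This gives a 7×21 integer matrix of rank 6; reducing to Smith normal form yields diagonal entries (1,1,1,1,1,1).

The boundary map ∂_2: C_2 → C_1 sends each 2-simplex [p,q,r] to [q,r] − [p,r] + [p,q]. For instance
  ∂abf = bf − af + ab,
  ∂ceg = eg − cg + ce.
This gives a 21×14 integer matrix of rank 13; reducing to Smith normal form yields diagonal entries (1,1,1,1,1,1,1,1,1,1,1,1,1).

Reading off H_k = ker ∂_k / im ∂_{k+1}:

  H_0: rank C_0 − rank ∂_1 = 7 − 6 = 1, and the invariant factors of ∂_1 are all 1, so H_0 = Z.
  H_1: rank ker ∂_1 − rank ∂_2 = (21 − 6) − 13 = 2, and the invariant factors of ∂_2 are all 1, so H_1 = Z^2.
  H_2: rank ker ∂_2 − rank ∂_3 = (14 − 13) − 0 = 1, and there is no ∂_3, so H_2 = Z.

(K is a triangulation of the torus T^2.)

H_0 ≅ Z,  H_1 ≅ Z^2,  H_2 ≅ Z.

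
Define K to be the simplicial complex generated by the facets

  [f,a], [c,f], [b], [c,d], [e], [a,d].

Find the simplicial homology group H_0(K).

H_0 = Z^3.

Order the vertices as a < b < c < d < e < f. Listing each simplex with vertices in this order, K has dimension 1 with simplices:

  0-simplices (6): a, b, c, d, e, f
  1-simplices (4): ad, af, cd, cf

giving chain groups C_0 ≅ Z^6, C_1 ≅ Z^4.

Boundary ∂_1: C_1 → C_0 is given by ∂[p,q] = [q] − [p].
This gives a 6×4 integer matrix of rank 3; reducing to Smith normal form yields diagonal entries (1,1,1).

Now H_k = ker ∂_k / im ∂_{k+1}, so:

  H_0: rank C_0 − rank ∂_1 = 6 − 3 = 3, and the invariant factors of ∂_1 are all 1, so H_0 = Z^3.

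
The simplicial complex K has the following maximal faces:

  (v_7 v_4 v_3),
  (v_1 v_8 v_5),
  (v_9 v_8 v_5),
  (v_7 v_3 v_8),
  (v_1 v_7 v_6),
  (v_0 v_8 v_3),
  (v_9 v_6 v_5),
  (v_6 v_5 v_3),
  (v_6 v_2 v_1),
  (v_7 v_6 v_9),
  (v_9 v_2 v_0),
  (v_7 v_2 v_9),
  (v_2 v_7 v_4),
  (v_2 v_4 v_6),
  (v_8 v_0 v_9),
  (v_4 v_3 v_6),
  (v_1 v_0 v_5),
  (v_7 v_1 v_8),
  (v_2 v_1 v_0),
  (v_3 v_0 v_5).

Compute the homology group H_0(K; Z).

H_0 ≅ Z.

K has 10 vertices, 30 edges, 20 triangles.
rank ∂_0 = 0, rank ∂_1 = 9 ⇒ b_0 = 10 − 0 − 9 = 1; all invariant factors of ∂_1 are 1 so no torsion. So H_0 ≅ Z.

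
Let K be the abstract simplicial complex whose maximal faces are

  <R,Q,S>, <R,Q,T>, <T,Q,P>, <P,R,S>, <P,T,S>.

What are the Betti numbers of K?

b_0 = 1, b_1 = 1, b_2 = 0.

Take the total order P < Q < R < S < T on the vertex set. Then K (dimension 2) consists of the simplices:

  0-simplices (5): P, Q, R, S, T
  1-simplices (10): PQ, PR, PS, PT, QR, QS, QT, RS, RT, ST
  2-simplices (5): PQT, PRS, PST, QRS, QRT

so the chain groups are C_0 ≅ Z^5, C_1 ≅ Z^10, C_2 ≅ Z^5.

The boundary map ∂_1: C_1 → C_0 is given by ∂[p,q] = [q] − [p]. For instance
  ∂RT = T − R.
The 5×10 boundary matrix has rank 4 and Smith normal form diag(1,1,1,1).

Boundary ∂_2: C_2 → C_1 sends each 2-simplex [p,q,r] to [q,r] − [p,r] + [p,q]. For instance
  ∂PST = ST − PT + PS,
  ∂QRT = RT − QT + QR.
The resulting 10×5 matrix has rank 5, and its Smith normal form has invariant factors (1,1,1,1,1).

Computing H_k = (kernel of ∂_k) / (image of ∂_{k+1}):

  H_0: rank C_0 − rank ∂_1 = 5 − 4 = 1, and the invariant factors of ∂_1 are all 1, so H_0 = Z.
  H_1: rank ker ∂_1 − rank ∂_2 = (10 − 4) − 5 = 1, and the invariant factors of ∂_2 are all 1, so H_1 = Z.
  H_2: rank ker ∂_2 − rank ∂_3 = (5 − 5) − 0 = 0, and there is no ∂_3, so H_2 = 0.

Hence the Betti numbers are b_0 = 1, b_1 = 1, b_2 = 0.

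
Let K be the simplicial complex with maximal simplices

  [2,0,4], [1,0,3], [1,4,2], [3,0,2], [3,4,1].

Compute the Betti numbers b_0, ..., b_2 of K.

K has 5 vertices, 10 edges, 5 triangles.
rank ∂_0 = 0, rank ∂_1 = 4 ⇒ b_0 = 5 − 0 − 4 = 1; all invariant factors of ∂_1 are 1 so no torsion. So H_0 ≅ Z.
rank ∂_1 = 4, rank ∂_2 = 5 ⇒ b_1 = 10 − 4 − 5 = 1; all invariant factors of ∂_2 are 1 so no torsion. So H_1 ≅ Z.
rank ∂_2 = 5, rank ∂_3 = 0 ⇒ b_2 = 5 − 5 − 0 = 0. So H_2 ≅ 0.

b_0 = 1, b_1 = 1, b_2 = 0.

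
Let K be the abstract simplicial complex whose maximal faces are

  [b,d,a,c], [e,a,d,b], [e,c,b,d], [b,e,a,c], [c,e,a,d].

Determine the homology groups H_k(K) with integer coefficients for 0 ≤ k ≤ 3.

H_0 ≅ Z,  H_1 = 0,  H_2 = 0,  H_3 ≅ Z.

Fix the vertex order a < b < c < d < e and write every simplex with vertices in increasing order. Then dim K = 3 and the simplices of K are:

  0-simplices (5): a, b, c, d, e
  1-simplices (10): ab, ac, ad, ae, bc, bd, be, cd, ce, de
  2-simplices (10): abc, abd, abe, acd, ace, ade, bcd, bce, bde, cde
  3-simplices (5): abcd, abce, abde, acde, bcde

so the chain groups are C_0 ≅ Z^5, C_1 ≅ Z^10, C_2 ≅ Z^10, C_3 ≅ Z^5.

∂_1: C_1 → C_0 sends each edge [p,q] (with p < q) to q − p.
The 5×10 boundary matrix has rank 4 and Smith normal form diag(1,1,1,1).

Boundary ∂_2: C_2 → C_1 sends each 2-simplex [p,q,r] to [q,r] − [p,r] + [p,q]. For instance
  ∂ade = de − ae + ad,
  ∂ace = ce − ae + ac.
The 10×10 boundary matrix has rank 6 and Smith normal form diag(1,1,1,1,1,1).

Boundary ∂_3: C_3 → C_2 sends each 3-simplex σ to the alternating sum Σ_i (−1)^i (σ with its i-th vertex removed). For instance
  ∂abce = bce − ace + abe − abc,
  ∂bcde = cde − bde + bce − bcd.
The 10×5 boundary matrix has rank 4 and Smith normal form diag(1,1,1,1).

Reading off H_k = ker ∂_k / im ∂_{k+1}:

  H_0: rank C_0 − rank ∂_1 = 5 − 4 = 1, and the invariant factors of ∂_1 are all 1, so H_0 ≅ Z.
  H_1: rank ker ∂_1 − rank ∂_2 = (10 − 4) − 6 = 0, and the invariant factors of ∂_2 are all 1, so H_1 ≅ 0.
  H_2: rank ker ∂_2 − rank ∂_3 = (10 − 6) − 4 = 0, and the invariant factors of ∂_3 are all 1, so H_2 ≅ 0.
  H_3: rank ker ∂_3 − rank ∂_4 = (5 − 4) − 0 = 1, and there is no ∂_4, so H_3 ≅ Z.

As a check, the Euler characteristic is 5 − 10 + 10 − 5 = 0, which agrees with 1 − 0 + 0 − 1 = 0.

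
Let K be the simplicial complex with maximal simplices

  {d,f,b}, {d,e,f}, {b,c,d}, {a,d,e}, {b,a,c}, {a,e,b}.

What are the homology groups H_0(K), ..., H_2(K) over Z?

We work with the vertex ordering a < b < c < d < e < f. The simplices of K, each written with vertices in increasing order, are:

  0-simplices (6): a, b, c, d, e, f
  1-simplices (12): ab, ac, ad, ae, bc, bd, be, bf, cd, de, df, ef
  2-simplices (6): abc, abe, ade, bcd, bdf, def

so the chain groups are C_0 ≅ Z^6, C_1 ≅ Z^12, C_2 ≅ Z^6.

∂_1: C_1 → C_0 maps an edge to its endpoints' difference, ∂[p,q] = q − p. For instance
  ∂ab = b − a.
As a 6×12 matrix over Z this has rank 5, with invariant factors (1,1,1,1,1).

Boundary ∂_2: C_2 → C_1 maps a triangle to the signed sum of its edges. For instance
  ∂bcd = cd − bd + bc,
  ∂bdf = df − bf + bd.
This gives a 12×6 integer matrix of rank 6; reducing to Smith normal form yields diagonal entries (1,1,1,1,1,1).

From H_k ≅ ker(∂_k) / im(∂_{k+1}) we obtain:

  H_0: rank C_0 − rank ∂_1 = 6 − 5 = 1, and the invariant factors of ∂_1 are all 1, so H_0 = Z.
  H_1: rank ker ∂_1 − rank ∂_2 = (12 − 5) − 6 = 1, and the invariant factors of ∂_2 are all 1, so H_1 = Z.
  H_2: rank ker ∂_2 − rank ∂_3 = (6 − 6) − 0 = 0, and there is no ∂_3, so H_2 = 0.

(K is a triangulation of the cylinder S^1 x I.)

H_0 ≅ Z,  H_1 ≅ Z,  H_2 = 0.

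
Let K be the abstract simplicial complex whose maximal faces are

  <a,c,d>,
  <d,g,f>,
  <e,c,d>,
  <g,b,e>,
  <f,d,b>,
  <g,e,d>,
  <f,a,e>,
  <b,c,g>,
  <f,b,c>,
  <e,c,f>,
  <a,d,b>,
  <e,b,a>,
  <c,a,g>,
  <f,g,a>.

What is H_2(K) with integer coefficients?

Take the total order a < b < c < d < e < f < g on the vertex set. Then K (dimension 2) consists of the simplices:

  0-simplices (7): a, b, c, d, e, f, g
  1-simplices (21): ab, ac, ad, ae, af, ag, bc, bd, be, bf, bg, cd, ce, cf, cg, de, df, dg, ef, eg, fg
  2-simplices (14): abd, abe, acd, acg, aef, afg, bcf, bcg, bdf, beg, cde, cef, deg, dfg

Hence C_0 ≅ Z^7, C_1 ≅ Z^21, C_2 ≅ Z^14.

Boundary ∂_1: C_1 → C_0 is given by ∂[p,q] = [q] − [p].
The 7×21 boundary matrix has rank 6 and Smith normal form diag(1,1,1,1,1,1).

The boundary map ∂_2: C_2 → C_1 maps a triangle to the signed sum of its edges. For instance
  ∂bdf = df − bf + bd,
  ∂acd = cd − ad + ac.
The resulting 21×14 matrix has rank 13, and its Smith normal form has invariant factors (1,1,1,1,1,1,1,1,1,1,1,1,1).

From H_k ≅ ker(∂_k) / im(∂_{k+1}) we obtain:

  H_2: rank ker ∂_2 − rank ∂_3 = (14 − 13) − 0 = 1, and there is no ∂_3, so H_2 = Z.

H_2 = Z.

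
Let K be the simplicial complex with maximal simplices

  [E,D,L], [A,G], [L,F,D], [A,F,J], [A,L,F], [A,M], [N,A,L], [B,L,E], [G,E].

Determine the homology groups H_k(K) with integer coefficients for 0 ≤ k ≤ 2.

H_0 = Z,  H_1 = Z,  H_2 = 0.

K has 10 vertices, 16 edges, 6 triangles.
rank ∂_0 = 0, rank ∂_1 = 9 ⇒ b_0 = 10 − 0 − 9 = 1; all invariant factors of ∂_1 are 1 so no torsion. So H_0 ≅ Z.
rank ∂_1 = 9, rank ∂_2 = 6 ⇒ b_1 = 16 − 9 − 6 = 1; all invariant factors of ∂_2 are 1 so no torsion. So H_1 ≅ Z.
rank ∂_2 = 6, rank ∂_3 = 0 ⇒ b_2 = 6 − 6 − 0 = 0. So H_2 ≅ 0.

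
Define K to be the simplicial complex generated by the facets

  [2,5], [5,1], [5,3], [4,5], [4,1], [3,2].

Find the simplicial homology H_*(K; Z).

H_0 = Z,  H_1 = Z^2.

Order the vertices as 1 < 2 < 3 < 4 < 5. Listing each simplex with vertices in this order, K has dimension 1 with simplices:

  0-simplices (5): [1], [2], [3], [4], [5]
  1-simplices (6): [1,4], [1,5], [2,3], [2,5], [3,5], [4,5]

Hence C_0 ≅ Z^5, C_1 ≅ Z^6.

Boundary ∂_1: C_1 → C_0 maps an edge to its endpoints' difference, ∂[p,q] = q − p. For instance
  ∂[2,3] = [3] − [2].
As a 5×6 matrix over Z this has rank 4, with invariant factors (1,1,1,1).

From H_k ≅ ker(∂_k) / im(∂_{k+1}) we obtain:

  H_0: rank C_0 − rank ∂_1 = 5 − 4 = 1, and the invariant factors of ∂_1 are all 1, so H_0 = Z.
  H_1: rank ker ∂_1 − rank ∂_2 = (6 − 4) − 0 = 2, and there is no ∂_2, so H_1 = Z^2.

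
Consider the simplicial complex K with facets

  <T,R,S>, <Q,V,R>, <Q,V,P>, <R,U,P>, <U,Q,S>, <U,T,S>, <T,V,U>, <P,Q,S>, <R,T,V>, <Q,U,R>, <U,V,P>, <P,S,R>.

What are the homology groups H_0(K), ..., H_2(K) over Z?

We work with the vertex ordering P < Q < R < S < T < U < V. The simplices of K, each written with vertices in increasing order, are:

  0-simplices (7): P, Q, R, S, T, U, V
  1-simplices (18): PQ, PR, PS, PU, PV, QR, QS, QU, QV, RS, RT, RU, RV, ST, SU, TU, TV, UV
  2-simplices (12): PQS, PQV, PRS, PRU, PUV, QRU, QRV, QSU, RST, RTV, STU, TUV

Hence C_0 ≅ Z^7, C_1 ≅ Z^18, C_2 ≅ Z^12.

∂_1: C_1 → C_0 sends each edge [p,q] (with p < q) to q − p.
The 7×18 boundary matrix has rank 6 and Smith normal form diag(1,1,1,1,1,1).

The boundary map ∂_2: C_2 → C_1 maps a triangle to the signed sum of its edges. For instance
  ∂QSU = SU − QU + QS,
  ∂PQV = QV − PV + PQ.
This gives a 18×12 integer matrix of rank 12; reducing to Smith normal form yields diagonal entries (1,1,1,1,1,1,1,1,1,1,1,2).

Now H_k = ker ∂_k / im ∂_{k+1}, so:

  H_0: rank C_0 − rank ∂_1 = 7 − 6 = 1, and the invariant factors of ∂_1 are all 1, so H_0 = Z.
  H_1: rank ker ∂_1 − rank ∂_2 = (18 − 6) − 12 = 0, and ∂_2 has invariant factor 2 > 1, so H_1 = Z/2.
  H_2: rank ker ∂_2 − rank ∂_3 = (12 − 12) − 0 = 0, and there is no ∂_3, so H_2 = 0.

H_0 ≅ Z,  H_1 ≅ Z/2,  H_2 = 0.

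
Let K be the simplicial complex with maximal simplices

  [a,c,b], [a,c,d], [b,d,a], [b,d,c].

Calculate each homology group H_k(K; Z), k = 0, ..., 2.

Fix the vertex order a < b < c < d and write every simplex with vertices in increasing order. Then dim K = 2 and the simplices of K are:

  0-simplices (4): a, b, c, d
  1-simplices (6): ab, ac, ad, bc, bd, cd
  2-simplices (4): abc, abd, acd, bcd

giving chain groups C_0 ≅ Z^4, C_1 ≅ Z^6, C_2 ≅ Z^4.

The boundary map ∂_1: C_1 → C_0 is given by ∂[p,q] = [q] − [p].
As a 4×6 matrix over Z this has rank 3, with invariant factors (1,1,1).

Boundary ∂_2: C_2 → C_1 sends each 2-simplex [p,q,r] to [q,r] − [p,r] + [p,q]. For instance
  ∂bcd = cd − bd + bc,
  ∂abc = bc − ac + ab.
The resulting 6×4 matrix has rank 3, and its Smith normal form has invariant factors (1,1,1).

Computing H_k = (kernel of ∂_k) / (image of ∂_{k+1}):

  H_0: rank C_0 − rank ∂_1 = 4 − 3 = 1, and the invariant factors of ∂_1 are all 1, so H_0 ≅ Z.
  H_1: rank ker ∂_1 − rank ∂_2 = (6 − 3) − 3 = 0, and the invariant factors of ∂_2 are all 1, so H_1 ≅ 0.
  H_2: rank ker ∂_2 − rank ∂_3 = (4 − 3) − 0 = 1, and there is no ∂_3, so H_2 ≅ Z.

As a check, the Euler characteristic is 4 − 6 + 4 = 2, which agrees with 1 − 0 + 1 = 2.

H_0 = Z,  H_1 = 0,  H_2 = Z.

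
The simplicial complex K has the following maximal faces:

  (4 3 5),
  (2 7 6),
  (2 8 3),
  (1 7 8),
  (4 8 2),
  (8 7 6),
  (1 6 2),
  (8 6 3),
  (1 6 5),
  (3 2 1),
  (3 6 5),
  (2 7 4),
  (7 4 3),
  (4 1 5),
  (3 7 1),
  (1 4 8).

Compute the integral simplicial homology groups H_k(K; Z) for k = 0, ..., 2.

Order the vertices as 1 < 2 < 3 < 4 < 5 < 6 < 7 < 8. Listing each simplex with vertices in this order, K has dimension 2 with simplices:

  0-simplices (8): [1], [2], [3], [4], [5], [6], [7], [8]
  1-simplices (24): (24 of them)
  2-simplices (16): [1,2,3], [1,2,6], [1,3,7], [1,4,5], [1,4,8], [1,5,6], [1,7,8], [2,3,8], [2,4,7], [2,4,8], [2,6,7], [3,4,5], [3,4,7], [3,5,6], [3,6,8], [6,7,8]

giving chain groups C_0 ≅ Z^8, C_1 ≅ Z^24, C_2 ≅ Z^16.

Boundary ∂_1: C_1 → C_0 is given by ∂[p,q] = [q] − [p].
The 8×24 boundary matrix has rank 7 and Smith normal form diag(1,1,1,1,1,1,1).

The boundary map ∂_2: C_2 → C_1 maps a triangle to the signed sum of its edges. For instance
  ∂[2,6,7] = [6,7] − [2,7] + [2,6],
  ∂[3,6,8] = [6,8] − [3,8] + [3,6].
The resulting 24×16 matrix has rank 15, and its Smith normal form has invariant factors (1,1,1,1,1,1,1,1,1,1,1,1,1,1,1).

Computing H_k = (kernel of ∂_k) / (image of ∂_{k+1}):

  H_0: rank C_0 − rank ∂_1 = 8 − 7 = 1, and the invariant factors of ∂_1 are all 1, so H_0 = Z.
  H_1: rank ker ∂_1 − rank ∂_2 = (24 − 7) − 15 = 2, and the invariant factors of ∂_2 are all 1, so H_1 = Z^2.
  H_2: rank ker ∂_2 − rank ∂_3 = (16 − 15) − 0 = 1, and there is no ∂_3, so H_2 = Z.

H_0 ≅ Z,  H_1 ≅ Z^2,  H_2 ≅ Z.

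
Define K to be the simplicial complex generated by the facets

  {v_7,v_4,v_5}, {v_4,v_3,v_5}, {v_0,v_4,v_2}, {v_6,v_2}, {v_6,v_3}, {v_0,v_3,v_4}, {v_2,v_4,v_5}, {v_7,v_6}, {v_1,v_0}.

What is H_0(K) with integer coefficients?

H_0 = Z.

Order the vertices as v_0 < v_1 < v_2 < v_3 < v_4 < v_5 < v_6 < v_7. Listing each simplex with vertices in this order, K has dimension 2 with simplices:

  0-simplices (8): [v_0], [v_1], [v_2], [v_3], [v_4], [v_5], [v_6], [v_7]
  1-simplices (14): [v_0,v_1], [v_0,v_2], [v_0,v_3], [v_0,v_4], [v_2,v_4], [v_2,v_5], [v_2,v_6], [v_3,v_4], [v_3,v_5], [v_3,v_6], [v_4,v_5], [v_4,v_7], [v_5,v_7], [v_6,v_7]
  2-simplices (5): [v_0,v_2,v_4], [v_0,v_3,v_4], [v_2,v_4,v_5], [v_3,v_4,v_5], [v_4,v_5,v_7]

giving chain groups C_0 ≅ Z^8, C_1 ≅ Z^14, C_2 ≅ Z^5.

The boundary map ∂_1: C_1 → C_0 is given by ∂[p,q] = [q] − [p]. For instance
  ∂[v_4,v_5] = [v_5] − [v_4].
This gives a 8×14 integer matrix of rank 7; reducing to Smith normal form yields diagonal entries (1,1,1,1,1,1,1).

∂_2: C_2 → C_1 acts by ∂[p,q,r] = [q,r] − [p,r] + [p,q]. For instance
  ∂[v_3,v_4,v_5] = [v_4,v_5] − [v_3,v_5] + [v_3,v_4],
  ∂[v_0,v_2,v_4] = [v_2,v_4] − [v_0,v_4] + [v_0,v_2].
The 14×5 boundary matrix has rank 5 and Smith normal form diag(1,1,1,1,1).

Reading off H_k = ker ∂_k / im ∂_{k+1}:

  H_0: rank C_0 − rank ∂_1 = 8 − 7 = 1, and the invariant factors of ∂_1 are all 1, so H_0 = Z.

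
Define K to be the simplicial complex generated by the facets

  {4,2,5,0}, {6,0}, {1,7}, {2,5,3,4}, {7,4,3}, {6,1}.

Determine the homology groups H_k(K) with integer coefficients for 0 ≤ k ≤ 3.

H_0 ≅ Z,  H_1 ≅ Z,  H_2 = 0,  H_3 = 0.

Take the total order 0 < 1 < 2 < 3 < 4 < 5 < 6 < 7 on the vertex set. Then K (dimension 3) consists of the simplices:

  0-simplices (8): [0], [1], [2], [3], [4], [5], [6], [7]
  1-simplices (14): [0,2], [0,4], [0,5], [0,6], [1,6], [1,7], [2,3], [2,4], [2,5], [3,4], [3,5], [3,7], [4,5], [4,7]
  2-simplices (8): [0,2,4], [0,2,5], [0,4,5], [2,3,4], [2,3,5], [2,4,5], [3,4,5], [3,4,7]
  3-simplices (2): [0,2,4,5], [2,3,4,5]

giving chain groups C_0 ≅ Z^8, C_1 ≅ Z^14, C_2 ≅ Z^8, C_3 ≅ Z^2.

Boundary ∂_1: C_1 → C_0 is given by ∂[p,q] = [q] − [p].
The resulting 8×14 matrix has rank 7, and its Smith normal form has invariant factors (1,1,1,1,1,1,1).

The boundary map ∂_2: C_2 → C_1 sends each 2-simplex [p,q,r] to [q,r] − [p,r] + [p,q]. For instance
  ∂[0,2,5] = [2,5] − [0,5] + [0,2],
  ∂[0,4,5] = [4,5] − [0,5] + [0,4].
As a 14×8 matrix over Z this has rank 6, with invariant factors (1,1,1,1,1,1).

The boundary map ∂_3: C_3 → C_2 sends each 3-simplex σ to the alternating sum Σ_i (−1)^i (σ with its i-th vertex removed). For instance
  ∂[0,2,4,5] = [2,4,5] − [0,4,5] + [0,2,5] − [0,2,4],
  ∂[2,3,4,5] = [3,4,5] − [2,4,5] + [2,3,5] − [2,3,4].
This gives a 8×2 integer matrix of rank 2; reducing to Smith normal form yields diagonal entries (1,1).

From H_k ≅ ker(∂_k) / im(∂_{k+1}) we obtain:

  H_0: rank C_0 − rank ∂_1 = 8 − 7 = 1, and the invariant factors of ∂_1 are all 1, so H_0 = Z.
  H_1: rank ker ∂_1 − rank ∂_2 = (14 − 7) − 6 = 1, and the invariant factors of ∂_2 are all 1, so H_1 = Z.
  H_2: rank ker ∂_2 − rank ∂_3 = (8 − 6) − 2 = 0, and the invariant factors of ∂_3 are all 1, so H_2 = 0.
  H_3: rank ker ∂_3 − rank ∂_4 = (2 − 2) − 0 = 0, and there is no ∂_4, so H_3 = 0.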